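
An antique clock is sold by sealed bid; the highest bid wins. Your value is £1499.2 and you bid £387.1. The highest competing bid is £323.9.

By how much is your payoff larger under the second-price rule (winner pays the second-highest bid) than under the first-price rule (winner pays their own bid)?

£63.2

You have the highest bid, so you win under either rule.
Second-price: pay £323.9 → payoff £1175.3.
First-price: pay your own bid £387.1 → payoff £1112.1.
Difference = £1175.3 − (£1112.1) = £63.2.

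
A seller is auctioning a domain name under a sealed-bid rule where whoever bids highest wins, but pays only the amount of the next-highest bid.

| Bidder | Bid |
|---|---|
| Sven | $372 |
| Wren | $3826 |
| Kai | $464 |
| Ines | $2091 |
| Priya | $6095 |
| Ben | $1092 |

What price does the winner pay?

$3826

Highest bid: Priya at $6095, so Priya wins.
Second-highest bid: Wren at $3826 — that is the price the winner pays.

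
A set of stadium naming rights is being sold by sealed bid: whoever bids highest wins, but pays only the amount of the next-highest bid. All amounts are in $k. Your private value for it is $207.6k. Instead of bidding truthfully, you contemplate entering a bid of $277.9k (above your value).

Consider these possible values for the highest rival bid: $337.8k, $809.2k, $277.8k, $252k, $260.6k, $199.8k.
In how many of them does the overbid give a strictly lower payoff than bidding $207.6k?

The deviation hurts exactly when the highest competing bid lies strictly between $207.6k and $277.9k — overbidding then wins at a price above your value.
$337.8k: above both → same outcome either way.
$809.2k: above both → same outcome either way.
$277.8k: inside the interval → strictly worse (loss $70.2k).
$252k: inside the interval → strictly worse (loss $44.4k).
$260.6k: inside the interval → strictly worse (loss $53k).
$199.8k: below both → same outcome either way.
Count: 3.

3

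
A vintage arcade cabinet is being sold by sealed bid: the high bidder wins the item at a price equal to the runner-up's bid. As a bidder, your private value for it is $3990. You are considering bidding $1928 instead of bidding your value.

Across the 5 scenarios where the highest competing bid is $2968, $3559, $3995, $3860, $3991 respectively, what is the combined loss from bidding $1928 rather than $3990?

The deviation costs you only when the competing bid falls strictly between $1928 and $3990; elsewhere both bids give the same outcome.
$2968: truthful payoff $1022, deviation payoff $0 → loss $1022.
$3559: truthful payoff $431, deviation payoff $0 → loss $431.
$3995: outcomes coincide → loss $0.
$3860: truthful payoff $130, deviation payoff $0 → loss $130.
$3991: outcomes coincide → loss $0.
Total loss = $1022 + $431 + $130 = $1583.

$1583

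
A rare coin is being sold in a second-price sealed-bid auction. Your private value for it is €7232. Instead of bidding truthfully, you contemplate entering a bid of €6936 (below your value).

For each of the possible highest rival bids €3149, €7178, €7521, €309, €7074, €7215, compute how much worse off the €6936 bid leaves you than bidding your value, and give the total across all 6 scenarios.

€229

The deviation costs you only when the competing bid falls strictly between €6936 and €7232; elsewhere both bids give the same outcome.
€3149: outcomes coincide → loss €0.
€7178: truthful payoff €54, deviation payoff €0 → loss €54.
€7521: outcomes coincide → loss €0.
€309: outcomes coincide → loss €0.
€7074: truthful payoff €158, deviation payoff €0 → loss €158.
€7215: truthful payoff €17, deviation payoff €0 → loss €17.
Total loss = €54 + €158 + €17 = €229.
Because the price is fixed by the runner-up's bid, deviating from your value can only change a good outcome into a bad one — never the reverse.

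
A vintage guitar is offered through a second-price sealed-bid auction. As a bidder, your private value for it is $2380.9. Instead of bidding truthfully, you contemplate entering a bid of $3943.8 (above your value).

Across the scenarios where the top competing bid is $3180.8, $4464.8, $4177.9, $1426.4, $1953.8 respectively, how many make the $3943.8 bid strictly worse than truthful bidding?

The deviation hurts exactly when the highest competing bid lies strictly between $2380.9 and $3943.8 — overbidding then wins at a price above your value.
$3180.8: inside the interval → strictly worse (loss $799.9).
$4464.8: above both → same outcome either way.
$4177.9: above both → same outcome either way.
$1426.4: below both → same outcome either way.
$1953.8: below both → same outcome either way.
Count: 1.

1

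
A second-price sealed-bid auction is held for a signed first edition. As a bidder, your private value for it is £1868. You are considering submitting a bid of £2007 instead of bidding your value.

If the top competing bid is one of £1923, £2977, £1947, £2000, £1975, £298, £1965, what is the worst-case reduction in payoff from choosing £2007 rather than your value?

£1923: truthful gives £0, deviation gives −£55 → loss £55.
£2977: same outcome either way → loss £0.
£1947: truthful gives £0, deviation gives −£79 → loss £79.
£2000: truthful gives £0, deviation gives −£132 → loss £132.
£1975: truthful gives £0, deviation gives −£107 → loss £107.
£298: same outcome either way → loss £0.
£1965: truthful gives £0, deviation gives −£97 → loss £97.
Maximum loss: £132.

£132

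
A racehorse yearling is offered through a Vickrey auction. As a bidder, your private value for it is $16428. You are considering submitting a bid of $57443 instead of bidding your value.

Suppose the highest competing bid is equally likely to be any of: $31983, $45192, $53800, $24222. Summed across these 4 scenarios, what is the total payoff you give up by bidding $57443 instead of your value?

The deviation costs you only when the competing bid falls strictly between $16428 and $57443; elsewhere both bids give the same outcome.
$31983: truthful payoff $0, deviation payoff −$15555 → loss $15555.
$45192: truthful payoff $0, deviation payoff −$28764 → loss $28764.
$53800: truthful payoff $0, deviation payoff −$37372 → loss $37372.
$24222: truthful payoff $0, deviation payoff −$7794 → loss $7794.
Total loss = $15555 + $28764 + $37372 + $7794 = $89485.

$89485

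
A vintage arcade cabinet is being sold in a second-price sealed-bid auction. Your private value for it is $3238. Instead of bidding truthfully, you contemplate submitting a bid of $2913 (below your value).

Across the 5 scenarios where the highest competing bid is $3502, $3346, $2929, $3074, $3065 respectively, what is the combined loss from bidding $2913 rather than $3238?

The deviation costs you only when the competing bid falls strictly between $2913 and $3238; elsewhere both bids give the same outcome.
$3502: outcomes coincide → loss $0.
$3346: outcomes coincide → loss $0.
$2929: truthful payoff $309, deviation payoff $0 → loss $309.
$3074: truthful payoff $164, deviation payoff $0 → loss $164.
$3065: truthful payoff $173, deviation payoff $0 → loss $173.
Total loss = $309 + $164 + $173 = $646.
Because the price is fixed by the runner-up's bid, deviating from your value can only change a good outcome into a bad one — never the reverse.

$646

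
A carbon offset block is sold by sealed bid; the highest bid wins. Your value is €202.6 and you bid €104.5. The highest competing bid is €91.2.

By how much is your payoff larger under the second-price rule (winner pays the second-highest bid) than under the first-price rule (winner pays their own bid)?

You have the highest bid, so you win under either rule.
Second-price: pay €91.2 → payoff €111.4.
First-price: pay your own bid €104.5 → payoff €98.1.
Difference = €111.4 − (€98.1) = €13.3.

€13.3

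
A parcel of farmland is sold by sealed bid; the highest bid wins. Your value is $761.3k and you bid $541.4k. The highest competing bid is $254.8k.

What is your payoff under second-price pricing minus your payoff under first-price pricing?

$286.6k

You have the highest bid, so you win under either rule.
Second-price: pay $254.8k → payoff $506.5k.
First-price: pay your own bid $541.4k → payoff $219.9k.
Difference = $506.5k − ($219.9k) = $286.6k.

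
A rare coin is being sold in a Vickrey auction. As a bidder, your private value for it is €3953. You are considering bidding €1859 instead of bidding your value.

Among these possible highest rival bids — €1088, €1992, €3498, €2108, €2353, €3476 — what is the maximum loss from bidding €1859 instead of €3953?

€1961

€1088: same outcome either way → loss €0.
€1992: truthful gives €1961, deviation gives €0 → loss €1961.
€3498: truthful gives €455, deviation gives €0 → loss €455.
€2108: truthful gives €1845, deviation gives €0 → loss €1845.
€2353: truthful gives €1600, deviation gives €0 → loss €1600.
€3476: truthful gives €477, deviation gives €0 → loss €477.
Maximum loss: €1961.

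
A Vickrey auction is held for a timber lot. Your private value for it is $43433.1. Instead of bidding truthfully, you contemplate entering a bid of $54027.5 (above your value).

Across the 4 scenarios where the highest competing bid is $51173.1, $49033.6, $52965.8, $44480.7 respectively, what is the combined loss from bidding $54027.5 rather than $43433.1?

$23920.8

The deviation costs you only when the competing bid falls strictly between $43433.1 and $54027.5; elsewhere both bids give the same outcome.
$51173.1: truthful payoff $0, deviation payoff −$7740 → loss $7740.
$49033.6: truthful payoff $0, deviation payoff −$5600.5 → loss $5600.5.
$52965.8: truthful payoff $0, deviation payoff −$9532.7 → loss $9532.7.
$44480.7: truthful payoff $0, deviation payoff −$1047.6 → loss $1047.6.
Total loss = $7740 + $5600.5 + $9532.7 + $1047.6 = $23920.8.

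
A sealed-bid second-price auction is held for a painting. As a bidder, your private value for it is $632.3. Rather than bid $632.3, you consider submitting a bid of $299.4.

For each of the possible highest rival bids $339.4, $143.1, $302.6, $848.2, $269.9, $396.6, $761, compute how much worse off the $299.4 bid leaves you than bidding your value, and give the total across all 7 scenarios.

The deviation costs you only when the competing bid falls strictly between $299.4 and $632.3; elsewhere both bids give the same outcome.
$339.4: truthful payoff $292.9, deviation payoff $0 → loss $292.9.
$143.1: outcomes coincide → loss $0.
$302.6: truthful payoff $329.7, deviation payoff $0 → loss $329.7.
$848.2: outcomes coincide → loss $0.
$269.9: outcomes coincide → loss $0.
$396.6: truthful payoff $235.7, deviation payoff $0 → loss $235.7.
$761: outcomes coincide → loss $0.
Total loss = $292.9 + $329.7 + $235.7 = $858.3.

$858.3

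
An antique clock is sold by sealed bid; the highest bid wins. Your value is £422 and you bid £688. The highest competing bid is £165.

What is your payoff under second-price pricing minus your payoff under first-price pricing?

You have the highest bid, so you win under either rule.
Second-price: pay £165 → payoff £257.
First-price: pay your own bid £688 → payoff −£266.
Difference = £257 − (−£266) = £523.

£523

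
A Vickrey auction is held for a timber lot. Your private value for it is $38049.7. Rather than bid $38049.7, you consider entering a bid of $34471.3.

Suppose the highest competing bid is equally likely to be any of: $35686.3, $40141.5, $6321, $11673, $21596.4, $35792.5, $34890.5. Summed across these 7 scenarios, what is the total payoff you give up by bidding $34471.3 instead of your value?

The deviation costs you only when the competing bid falls strictly between $34471.3 and $38049.7; elsewhere both bids give the same outcome.
$35686.3: truthful payoff $2363.4, deviation payoff $0 → loss $2363.4.
$40141.5: outcomes coincide → loss $0.
$6321: outcomes coincide → loss $0.
$11673: outcomes coincide → loss $0.
$21596.4: outcomes coincide → loss $0.
$35792.5: truthful payoff $2257.2, deviation payoff $0 → loss $2257.2.
$34890.5: truthful payoff $3159.2, deviation payoff $0 → loss $3159.2.
Total loss = $2363.4 + $2257.2 + $3159.2 = $7779.8.

$7779.8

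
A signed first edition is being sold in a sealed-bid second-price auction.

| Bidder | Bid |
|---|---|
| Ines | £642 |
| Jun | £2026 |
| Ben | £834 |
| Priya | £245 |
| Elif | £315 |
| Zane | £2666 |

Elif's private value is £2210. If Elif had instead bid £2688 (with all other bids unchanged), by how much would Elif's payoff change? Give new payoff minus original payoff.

−£456

The highest bid among the other bidders is £2666; Elif's bid doesn't change that.
Original bid £315: Elif is not highest (top rival bid is £2666); payoff £0.
Alternative bid £2688: Elif is highest, pays the top rival bid £2666; payoff £2210 − £2666 = −£456.
Change in payoff = −£456 − (£0) = −£456.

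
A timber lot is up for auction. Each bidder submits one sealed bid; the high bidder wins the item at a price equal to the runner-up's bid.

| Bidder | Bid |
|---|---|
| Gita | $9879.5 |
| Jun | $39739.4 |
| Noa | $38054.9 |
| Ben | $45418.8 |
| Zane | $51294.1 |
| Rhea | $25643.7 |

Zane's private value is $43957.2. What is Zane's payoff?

−$1461.6

Highest bid: Zane at $51294.1, so Zane wins.
Second-highest bid: Ben at $45418.8 — that is the price the winner pays.
Zane's payoff = value − price = $43957.2 − $45418.8 = −$1461.6.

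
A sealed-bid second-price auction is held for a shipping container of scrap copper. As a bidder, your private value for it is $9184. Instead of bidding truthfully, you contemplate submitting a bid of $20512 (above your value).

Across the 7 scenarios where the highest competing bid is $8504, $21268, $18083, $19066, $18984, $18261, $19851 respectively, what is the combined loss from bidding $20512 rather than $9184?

$48325

The deviation costs you only when the competing bid falls strictly between $9184 and $20512; elsewhere both bids give the same outcome.
$8504: outcomes coincide → loss $0.
$21268: outcomes coincide → loss $0.
$18083: truthful payoff $0, deviation payoff −$8899 → loss $8899.
$19066: truthful payoff $0, deviation payoff −$9882 → loss $9882.
$18984: truthful payoff $0, deviation payoff −$9800 → loss $9800.
$18261: truthful payoff $0, deviation payoff −$9077 → loss $9077.
$19851: truthful payoff $0, deviation payoff −$10667 → loss $10667.
Total loss = $8899 + $9882 + $9800 + $9077 + $10667 = $48325.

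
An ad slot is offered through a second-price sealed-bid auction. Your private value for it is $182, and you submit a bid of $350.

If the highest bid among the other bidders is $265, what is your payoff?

Your bid $350 exceeds the highest competing bid $265, so you win.
In a second-price auction the winner pays the second-highest bid, $265.
Payoff = value − price = $182 − $265 = −$83.

−$83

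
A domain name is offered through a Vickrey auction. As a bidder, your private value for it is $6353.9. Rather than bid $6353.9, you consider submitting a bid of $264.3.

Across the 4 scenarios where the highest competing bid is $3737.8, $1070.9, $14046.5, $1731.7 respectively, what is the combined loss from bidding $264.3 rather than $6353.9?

$12521.3

The deviation costs you only when the competing bid falls strictly between $264.3 and $6353.9; elsewhere both bids give the same outcome.
$3737.8: truthful payoff $2616.1, deviation payoff $0 → loss $2616.1.
$1070.9: truthful payoff $5283, deviation payoff $0 → loss $5283.
$14046.5: outcomes coincide → loss $0.
$1731.7: truthful payoff $4622.2, deviation payoff $0 → loss $4622.2.
Total loss = $2616.1 + $5283 + $4622.2 = $12521.3.
In a second-price auction your bid sets only whether you win, not what you pay, so bidding your true value is weakly dominant.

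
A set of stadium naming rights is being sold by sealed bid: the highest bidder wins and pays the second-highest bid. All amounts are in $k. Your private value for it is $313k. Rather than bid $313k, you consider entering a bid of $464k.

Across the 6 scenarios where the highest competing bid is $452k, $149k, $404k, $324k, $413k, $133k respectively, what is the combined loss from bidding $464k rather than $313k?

The deviation costs you only when the competing bid falls strictly between $313k and $464k; elsewhere both bids give the same outcome.
$452k: truthful payoff $0k, deviation payoff −$139k → loss $139k.
$149k: outcomes coincide → loss $0k.
$404k: truthful payoff $0k, deviation payoff −$91k → loss $91k.
$324k: truthful payoff $0k, deviation payoff −$11k → loss $11k.
$413k: truthful payoff $0k, deviation payoff −$100k → loss $100k.
$133k: outcomes coincide → loss $0k.
Total loss = $139k + $91k + $11k + $100k = $341k.

$341k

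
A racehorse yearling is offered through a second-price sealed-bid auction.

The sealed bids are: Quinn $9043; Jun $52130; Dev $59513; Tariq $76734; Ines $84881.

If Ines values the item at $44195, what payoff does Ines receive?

Highest bid: Ines at $84881, so Ines wins.
Second-highest bid: Tariq at $76734 — that is the price the winner pays.
Ines's payoff = value − price = $44195 − $76734 = −$32539.

−$32539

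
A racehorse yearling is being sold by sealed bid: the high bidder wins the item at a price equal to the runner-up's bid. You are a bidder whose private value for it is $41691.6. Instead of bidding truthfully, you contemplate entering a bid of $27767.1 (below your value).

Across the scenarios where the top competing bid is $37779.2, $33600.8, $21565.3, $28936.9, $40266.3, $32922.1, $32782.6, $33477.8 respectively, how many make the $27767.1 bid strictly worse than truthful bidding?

The deviation hurts exactly when the highest competing bid lies strictly between $27767.1 and $41691.6 — underbidding then forfeits a profitable win.
$37779.2: inside the interval → strictly worse (loss $3912.4).
$33600.8: inside the interval → strictly worse (loss $8090.8).
$21565.3: below both → same outcome either way.
$28936.9: inside the interval → strictly worse (loss $12754.7).
$40266.3: inside the interval → strictly worse (loss $1425.3).
$32922.1: inside the interval → strictly worse (loss $8769.5).
$32782.6: inside the interval → strictly worse (loss $8909).
$33477.8: inside the interval → strictly worse (loss $8213.8).
Count: 7.

7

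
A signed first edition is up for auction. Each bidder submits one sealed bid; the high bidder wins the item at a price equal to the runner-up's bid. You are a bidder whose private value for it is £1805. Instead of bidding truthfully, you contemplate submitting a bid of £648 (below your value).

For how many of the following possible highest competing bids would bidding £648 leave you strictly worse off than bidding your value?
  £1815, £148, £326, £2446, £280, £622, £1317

1

The deviation hurts exactly when the highest competing bid lies strictly between £648 and £1805 — underbidding then forfeits a profitable win.
£1815: above both → same outcome either way.
£148: below both → same outcome either way.
£326: below both → same outcome either way.
£2446: above both → same outcome either way.
£280: below both → same outcome either way.
£622: below both → same outcome either way.
£1317: inside the interval → strictly worse (loss £488).
Count: 1.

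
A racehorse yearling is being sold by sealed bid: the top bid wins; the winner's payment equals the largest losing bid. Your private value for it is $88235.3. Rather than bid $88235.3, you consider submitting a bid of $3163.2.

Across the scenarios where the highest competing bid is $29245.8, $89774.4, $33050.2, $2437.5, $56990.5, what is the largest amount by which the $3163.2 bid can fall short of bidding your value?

$29245.8: truthful gives $58989.5, deviation gives $0 → loss $58989.5.
$89774.4: same outcome either way → loss $0.
$33050.2: truthful gives $55185.1, deviation gives $0 → loss $55185.1.
$2437.5: same outcome either way → loss $0.
$56990.5: truthful gives $31244.8, deviation gives $0 → loss $31244.8.
Maximum loss: $58989.5.

$58989.5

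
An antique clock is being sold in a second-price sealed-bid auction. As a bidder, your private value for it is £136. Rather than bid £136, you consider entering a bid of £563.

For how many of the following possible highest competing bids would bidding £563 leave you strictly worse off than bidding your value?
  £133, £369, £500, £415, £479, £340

5

The deviation hurts exactly when the highest competing bid lies strictly between £136 and £563 — overbidding then wins at a price above your value.
£133: below both → same outcome either way.
£369: inside the interval → strictly worse (loss £233).
£500: inside the interval → strictly worse (loss £364).
£415: inside the interval → strictly worse (loss £279).
£479: inside the interval → strictly worse (loss £343).
£340: inside the interval → strictly worse (loss £204).
Count: 5.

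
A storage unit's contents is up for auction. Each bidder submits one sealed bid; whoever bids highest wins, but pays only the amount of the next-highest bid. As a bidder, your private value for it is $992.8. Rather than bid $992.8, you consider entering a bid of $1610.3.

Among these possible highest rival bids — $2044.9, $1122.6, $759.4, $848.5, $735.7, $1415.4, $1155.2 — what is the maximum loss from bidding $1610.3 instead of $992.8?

$2044.9: same outcome either way → loss $0.
$1122.6: truthful gives $0, deviation gives −$129.8 → loss $129.8.
$759.4: same outcome either way → loss $0.
$848.5: same outcome either way → loss $0.
$735.7: same outcome either way → loss $0.
$1415.4: truthful gives $0, deviation gives −$422.6 → loss $422.6.
$1155.2: truthful gives $0, deviation gives −$162.4 → loss $162.4.
Maximum loss: $422.6.

$422.6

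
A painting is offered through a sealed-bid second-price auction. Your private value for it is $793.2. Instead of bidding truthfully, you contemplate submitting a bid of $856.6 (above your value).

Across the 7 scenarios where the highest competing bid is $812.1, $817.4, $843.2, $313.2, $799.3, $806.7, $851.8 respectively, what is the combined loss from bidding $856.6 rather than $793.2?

The deviation costs you only when the competing bid falls strictly between $793.2 and $856.6; elsewhere both bids give the same outcome.
$812.1: truthful payoff $0, deviation payoff −$18.9 → loss $18.9.
$817.4: truthful payoff $0, deviation payoff −$24.2 → loss $24.2.
$843.2: truthful payoff $0, deviation payoff −$50 → loss $50.
$313.2: outcomes coincide → loss $0.
$799.3: truthful payoff $0, deviation payoff −$6.1 → loss $6.1.
$806.7: truthful payoff $0, deviation payoff −$13.5 → loss $13.5.
$851.8: truthful payoff $0, deviation payoff −$58.6 → loss $58.6.
Total loss = $18.9 + $24.2 + $50 + $6.1 + $13.5 + $58.6 = $171.3.

$171.3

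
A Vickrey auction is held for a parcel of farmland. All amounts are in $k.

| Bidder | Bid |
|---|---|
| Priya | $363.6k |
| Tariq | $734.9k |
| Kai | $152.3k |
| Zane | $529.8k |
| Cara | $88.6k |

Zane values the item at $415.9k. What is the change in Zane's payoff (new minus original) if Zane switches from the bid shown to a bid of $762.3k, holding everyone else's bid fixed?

−$319k

The highest bid among the other bidders is $734.9k; Zane's bid doesn't change that.
Original bid $529.8k: Zane is not highest (top rival bid is $734.9k); payoff $0k.
Alternative bid $762.3k: Zane is highest, pays the top rival bid $734.9k; payoff $415.9k − $734.9k = −$319k.
Change in payoff = −$319k − ($0k) = −$319k.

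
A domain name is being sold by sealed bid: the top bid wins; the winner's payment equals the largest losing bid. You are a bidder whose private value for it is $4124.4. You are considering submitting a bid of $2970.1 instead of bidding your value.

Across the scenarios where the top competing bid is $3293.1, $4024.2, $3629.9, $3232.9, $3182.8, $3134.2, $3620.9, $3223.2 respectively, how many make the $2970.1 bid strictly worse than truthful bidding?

The deviation hurts exactly when the highest competing bid lies strictly between $2970.1 and $4124.4 — underbidding then forfeits a profitable win.
$3293.1: inside the interval → strictly worse (loss $831.3).
$4024.2: inside the interval → strictly worse (loss $100.2).
$3629.9: inside the interval → strictly worse (loss $494.5).
$3232.9: inside the interval → strictly worse (loss $891.5).
$3182.8: inside the interval → strictly worse (loss $941.6).
$3134.2: inside the interval → strictly worse (loss $990.2).
$3620.9: inside the interval → strictly worse (loss $503.5).
$3223.2: inside the interval → strictly worse (loss $901.2).
Count: 8.

8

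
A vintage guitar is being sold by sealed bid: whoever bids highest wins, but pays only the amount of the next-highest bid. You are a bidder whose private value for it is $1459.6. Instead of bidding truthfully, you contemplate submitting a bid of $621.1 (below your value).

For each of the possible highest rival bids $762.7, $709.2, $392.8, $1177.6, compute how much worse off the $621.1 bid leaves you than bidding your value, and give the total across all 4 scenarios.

The deviation costs you only when the competing bid falls strictly between $621.1 and $1459.6; elsewhere both bids give the same outcome.
$762.7: truthful payoff $696.9, deviation payoff $0 → loss $696.9.
$709.2: truthful payoff $750.4, deviation payoff $0 → loss $750.4.
$392.8: outcomes coincide → loss $0.
$1177.6: truthful payoff $282, deviation payoff $0 → loss $282.
Total loss = $696.9 + $750.4 + $282 = $1729.3.
Truthful bidding weakly dominates here: raising your bid can only win items priced above your value, and lowering it can only forfeit items priced below.

$1729.3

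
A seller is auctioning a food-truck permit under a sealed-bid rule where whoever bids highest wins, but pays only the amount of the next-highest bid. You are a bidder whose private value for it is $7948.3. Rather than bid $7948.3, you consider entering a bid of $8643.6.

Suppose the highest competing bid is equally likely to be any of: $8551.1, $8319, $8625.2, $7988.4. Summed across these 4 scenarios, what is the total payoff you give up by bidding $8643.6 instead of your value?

$1690.5

The deviation costs you only when the competing bid falls strictly between $7948.3 and $8643.6; elsewhere both bids give the same outcome.
$8551.1: truthful payoff $0, deviation payoff −$602.8 → loss $602.8.
$8319: truthful payoff $0, deviation payoff −$370.7 → loss $370.7.
$8625.2: truthful payoff $0, deviation payoff −$676.9 → loss $676.9.
$7988.4: truthful payoff $0, deviation payoff −$40.1 → loss $40.1.
Total loss = $602.8 + $370.7 + $676.9 + $40.1 = $1690.5.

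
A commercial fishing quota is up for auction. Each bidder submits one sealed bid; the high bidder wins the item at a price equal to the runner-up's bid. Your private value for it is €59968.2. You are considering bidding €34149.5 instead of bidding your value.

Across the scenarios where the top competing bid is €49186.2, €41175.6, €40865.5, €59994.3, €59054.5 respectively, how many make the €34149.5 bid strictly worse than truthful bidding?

The deviation hurts exactly when the highest competing bid lies strictly between €34149.5 and €59968.2 — underbidding then forfeits a profitable win.
€49186.2: inside the interval → strictly worse (loss €10782).
€41175.6: inside the interval → strictly worse (loss €18792.6).
€40865.5: inside the interval → strictly worse (loss €19102.7).
€59994.3: above both → same outcome either way.
€59054.5: inside the interval → strictly worse (loss €913.7).
Count: 4.

4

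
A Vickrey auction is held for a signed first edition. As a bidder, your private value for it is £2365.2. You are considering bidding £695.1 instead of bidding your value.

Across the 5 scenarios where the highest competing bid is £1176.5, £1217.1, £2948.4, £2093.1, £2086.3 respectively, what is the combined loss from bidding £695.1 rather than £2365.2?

The deviation costs you only when the competing bid falls strictly between £695.1 and £2365.2; elsewhere both bids give the same outcome.
£1176.5: truthful payoff £1188.7, deviation payoff £0 → loss £1188.7.
£1217.1: truthful payoff £1148.1, deviation payoff £0 → loss £1148.1.
£2948.4: outcomes coincide → loss £0.
£2093.1: truthful payoff £272.1, deviation payoff £0 → loss £272.1.
£2086.3: truthful payoff £278.9, deviation payoff £0 → loss £278.9.
Total loss = £1188.7 + £1148.1 + £272.1 + £278.9 = £2887.8.
Because the price is fixed by the runner-up's bid, deviating from your value can only change a good outcome into a bad one — never the reverse.

£2887.8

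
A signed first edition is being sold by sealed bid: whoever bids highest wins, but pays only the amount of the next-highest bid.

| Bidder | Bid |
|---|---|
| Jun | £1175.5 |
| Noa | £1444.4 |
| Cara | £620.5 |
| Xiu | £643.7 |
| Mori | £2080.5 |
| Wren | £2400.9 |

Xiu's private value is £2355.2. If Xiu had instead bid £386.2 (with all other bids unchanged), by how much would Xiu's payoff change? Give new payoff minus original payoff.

£0

The highest bid among the other bidders is £2400.9; Xiu's bid doesn't change that.
Original bid £643.7: Xiu is not highest (top rival bid is £2400.9); payoff £0.
Alternative bid £386.2: Xiu is not highest (top rival bid is £2400.9); payoff £0.
Change in payoff = £0 − (£0) = £0.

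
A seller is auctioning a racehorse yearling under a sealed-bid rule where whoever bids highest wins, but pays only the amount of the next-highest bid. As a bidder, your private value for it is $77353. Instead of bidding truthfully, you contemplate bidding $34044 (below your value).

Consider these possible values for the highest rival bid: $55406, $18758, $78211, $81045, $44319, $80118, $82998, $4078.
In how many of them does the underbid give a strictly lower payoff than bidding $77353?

The deviation hurts exactly when the highest competing bid lies strictly between $34044 and $77353 — underbidding then forfeits a profitable win.
$55406: inside the interval → strictly worse (loss $21947).
$18758: below both → same outcome either way.
$78211: above both → same outcome either way.
$81045: above both → same outcome either way.
$44319: inside the interval → strictly worse (loss $33034).
$80118: above both → same outcome either way.
$82998: above both → same outcome either way.
$4078: below both → same outcome either way.
Count: 2.

2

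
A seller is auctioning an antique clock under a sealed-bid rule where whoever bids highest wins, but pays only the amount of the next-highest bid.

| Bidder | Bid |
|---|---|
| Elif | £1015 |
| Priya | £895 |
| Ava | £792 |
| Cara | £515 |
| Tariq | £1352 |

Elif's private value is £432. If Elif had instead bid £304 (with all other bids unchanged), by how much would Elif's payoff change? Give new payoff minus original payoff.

The highest bid among the other bidders is £1352; Elif's bid doesn't change that.
Original bid £1015: Elif is not highest (top rival bid is £1352); payoff £0.
Alternative bid £304: Elif is not highest (top rival bid is £1352); payoff £0.
Change in payoff = £0 − (£0) = £0.

£0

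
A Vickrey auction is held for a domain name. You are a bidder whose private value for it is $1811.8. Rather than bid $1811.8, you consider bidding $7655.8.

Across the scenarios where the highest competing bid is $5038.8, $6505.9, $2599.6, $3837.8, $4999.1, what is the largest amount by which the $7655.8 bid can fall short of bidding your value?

$5038.8: truthful gives $0, deviation gives −$3227 → loss $3227.
$6505.9: truthful gives $0, deviation gives −$4694.1 → loss $4694.1.
$2599.6: truthful gives $0, deviation gives −$787.8 → loss $787.8.
$3837.8: truthful gives $0, deviation gives −$2026 → loss $2026.
$4999.1: truthful gives $0, deviation gives −$3187.3 → loss $3187.3.
Maximum loss: $4694.1.

$4694.1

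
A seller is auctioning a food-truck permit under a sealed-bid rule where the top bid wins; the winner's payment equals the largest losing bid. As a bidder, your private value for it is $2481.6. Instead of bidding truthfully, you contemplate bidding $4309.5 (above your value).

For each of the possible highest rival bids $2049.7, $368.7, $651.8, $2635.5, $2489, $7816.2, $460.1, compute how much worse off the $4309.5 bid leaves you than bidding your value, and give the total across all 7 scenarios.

The deviation costs you only when the competing bid falls strictly between $2481.6 and $4309.5; elsewhere both bids give the same outcome.
$2049.7: outcomes coincide → loss $0.
$368.7: outcomes coincide → loss $0.
$651.8: outcomes coincide → loss $0.
$2635.5: truthful payoff $0, deviation payoff −$153.9 → loss $153.9.
$2489: truthful payoff $0, deviation payoff −$7.4 → loss $7.4.
$7816.2: outcomes coincide → loss $0.
$460.1: outcomes coincide → loss $0.
Total loss = $153.9 + $7.4 = $161.3.

$161.3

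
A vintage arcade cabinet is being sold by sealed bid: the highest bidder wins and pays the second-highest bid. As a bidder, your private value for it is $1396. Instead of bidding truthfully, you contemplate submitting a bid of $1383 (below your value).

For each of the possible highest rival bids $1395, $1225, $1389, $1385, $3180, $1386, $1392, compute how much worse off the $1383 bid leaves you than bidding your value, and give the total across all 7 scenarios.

The deviation costs you only when the competing bid falls strictly between $1383 and $1396; elsewhere both bids give the same outcome.
$1395: truthful payoff $1, deviation payoff $0 → loss $1.
$1225: outcomes coincide → loss $0.
$1389: truthful payoff $7, deviation payoff $0 → loss $7.
$1385: truthful payoff $11, deviation payoff $0 → loss $11.
$3180: outcomes coincide → loss $0.
$1386: truthful payoff $10, deviation payoff $0 → loss $10.
$1392: truthful payoff $4, deviation payoff $0 → loss $4.
Total loss = $1 + $7 + $11 + $10 + $4 = $33.

$33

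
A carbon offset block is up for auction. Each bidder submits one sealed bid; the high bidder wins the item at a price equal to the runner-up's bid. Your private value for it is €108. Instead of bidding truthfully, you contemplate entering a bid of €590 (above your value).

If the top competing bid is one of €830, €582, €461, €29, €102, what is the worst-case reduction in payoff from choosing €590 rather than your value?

€474

€830: same outcome either way → loss €0.
€582: truthful gives €0, deviation gives −€474 → loss €474.
€461: truthful gives €0, deviation gives −€353 → loss €353.
€29: same outcome either way → loss €0.
€102: same outcome either way → loss €0.
Maximum loss: €474.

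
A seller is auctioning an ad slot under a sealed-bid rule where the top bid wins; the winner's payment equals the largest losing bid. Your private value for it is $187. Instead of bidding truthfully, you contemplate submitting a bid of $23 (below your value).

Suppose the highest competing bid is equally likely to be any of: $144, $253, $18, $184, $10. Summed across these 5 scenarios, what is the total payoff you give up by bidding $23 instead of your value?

The deviation costs you only when the competing bid falls strictly between $23 and $187; elsewhere both bids give the same outcome.
$144: truthful payoff $43, deviation payoff $0 → loss $43.
$253: outcomes coincide → loss $0.
$18: outcomes coincide → loss $0.
$184: truthful payoff $3, deviation payoff $0 → loss $3.
$10: outcomes coincide → loss $0.
Total loss = $43 + $3 = $46.

$46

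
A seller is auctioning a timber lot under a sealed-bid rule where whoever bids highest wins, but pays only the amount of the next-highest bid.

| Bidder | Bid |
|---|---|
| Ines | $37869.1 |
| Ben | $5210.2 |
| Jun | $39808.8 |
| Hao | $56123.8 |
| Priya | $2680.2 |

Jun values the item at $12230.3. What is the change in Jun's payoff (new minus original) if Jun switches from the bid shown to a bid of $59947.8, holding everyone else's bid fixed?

The highest bid among the other bidders is $56123.8; Jun's bid doesn't change that.
Original bid $39808.8: Jun is not highest (top rival bid is $56123.8); payoff $0.
Alternative bid $59947.8: Jun is highest, pays the top rival bid $56123.8; payoff $12230.3 − $56123.8 = −$43893.5.
Change in payoff = −$43893.5 − ($0) = −$43893.5.

−$43893.5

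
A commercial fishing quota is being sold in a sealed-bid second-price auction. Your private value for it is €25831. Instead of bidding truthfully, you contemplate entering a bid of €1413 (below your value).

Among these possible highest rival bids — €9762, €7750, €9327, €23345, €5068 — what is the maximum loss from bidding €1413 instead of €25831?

€20763

€9762: truthful gives €16069, deviation gives €0 → loss €16069.
€7750: truthful gives €18081, deviation gives €0 → loss €18081.
€9327: truthful gives €16504, deviation gives €0 → loss €16504.
€23345: truthful gives €2486, deviation gives €0 → loss €2486.
€5068: truthful gives €20763, deviation gives €0 → loss €20763.
Maximum loss: €20763.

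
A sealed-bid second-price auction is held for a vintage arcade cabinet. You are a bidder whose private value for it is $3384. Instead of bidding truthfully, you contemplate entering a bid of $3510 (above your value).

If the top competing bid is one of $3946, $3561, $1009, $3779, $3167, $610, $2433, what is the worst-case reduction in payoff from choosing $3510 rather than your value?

$3946: same outcome either way → loss $0.
$3561: same outcome either way → loss $0.
$1009: same outcome either way → loss $0.
$3779: same outcome either way → loss $0.
$3167: same outcome either way → loss $0.
$610: same outcome either way → loss $0.
$2433: same outcome either way → loss $0.
Maximum loss: $0.

$0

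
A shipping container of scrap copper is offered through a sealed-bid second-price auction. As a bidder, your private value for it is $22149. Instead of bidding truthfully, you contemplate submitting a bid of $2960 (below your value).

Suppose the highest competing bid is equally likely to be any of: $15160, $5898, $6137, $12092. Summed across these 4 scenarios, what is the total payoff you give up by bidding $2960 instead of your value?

$49309

The deviation costs you only when the competing bid falls strictly between $2960 and $22149; elsewhere both bids give the same outcome.
$15160: truthful payoff $6989, deviation payoff $0 → loss $6989.
$5898: truthful payoff $16251, deviation payoff $0 → loss $16251.
$6137: truthful payoff $16012, deviation payoff $0 → loss $16012.
$12092: truthful payoff $10057, deviation payoff $0 → loss $10057.
Total loss = $6989 + $16251 + $16012 + $10057 = $49309.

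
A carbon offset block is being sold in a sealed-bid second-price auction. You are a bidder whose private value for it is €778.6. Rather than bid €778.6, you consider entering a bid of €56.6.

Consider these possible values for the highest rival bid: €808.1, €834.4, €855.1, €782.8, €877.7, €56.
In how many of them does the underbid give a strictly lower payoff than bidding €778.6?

The deviation hurts exactly when the highest competing bid lies strictly between €56.6 and €778.6 — underbidding then forfeits a profitable win.
€808.1: above both → same outcome either way.
€834.4: above both → same outcome either way.
€855.1: above both → same outcome either way.
€782.8: above both → same outcome either way.
€877.7: above both → same outcome either way.
€56: below both → same outcome either way.
Count: 0.

0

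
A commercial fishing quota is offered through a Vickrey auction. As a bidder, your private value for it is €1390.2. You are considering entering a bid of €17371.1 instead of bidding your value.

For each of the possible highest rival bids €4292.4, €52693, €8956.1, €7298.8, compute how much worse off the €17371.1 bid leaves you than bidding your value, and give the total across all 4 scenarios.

The deviation costs you only when the competing bid falls strictly between €1390.2 and €17371.1; elsewhere both bids give the same outcome.
€4292.4: truthful payoff €0, deviation payoff −€2902.2 → loss €2902.2.
€52693: outcomes coincide → loss €0.
€8956.1: truthful payoff €0, deviation payoff −€7565.9 → loss €7565.9.
€7298.8: truthful payoff €0, deviation payoff −€5908.6 → loss €5908.6.
Total loss = €2902.2 + €7565.9 + €5908.6 = €16376.7.

€16376.7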